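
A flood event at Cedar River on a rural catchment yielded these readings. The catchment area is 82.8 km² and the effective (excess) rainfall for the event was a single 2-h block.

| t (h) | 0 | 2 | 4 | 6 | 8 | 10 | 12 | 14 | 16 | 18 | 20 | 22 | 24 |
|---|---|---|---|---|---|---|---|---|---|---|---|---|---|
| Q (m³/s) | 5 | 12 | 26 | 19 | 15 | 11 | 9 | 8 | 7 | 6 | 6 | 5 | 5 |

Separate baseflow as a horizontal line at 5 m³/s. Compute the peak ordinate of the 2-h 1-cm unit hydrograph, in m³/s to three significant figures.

Direct runoff: 0.0, 7.0, 21.0, 14.0, 10.0, 6.0, 4.0, 3.0, 2.0, 1.0, 1.0, 0.0, 0.0 m³/s; ΣQ_DR = 69.00 m³/s, peak = 21.0 m³/s.
Runoff depth d = ΣQ_DR·Δt / A = 69.00 × 7200 / (82.8 km²) = 6.000 mm.
The 1-cm UH is the DRH scaled by (10 mm)/d, so U_p = 21.0 × 10/6.000 = 35.0 m³/s.

U_p ≈ 35.0 m³/s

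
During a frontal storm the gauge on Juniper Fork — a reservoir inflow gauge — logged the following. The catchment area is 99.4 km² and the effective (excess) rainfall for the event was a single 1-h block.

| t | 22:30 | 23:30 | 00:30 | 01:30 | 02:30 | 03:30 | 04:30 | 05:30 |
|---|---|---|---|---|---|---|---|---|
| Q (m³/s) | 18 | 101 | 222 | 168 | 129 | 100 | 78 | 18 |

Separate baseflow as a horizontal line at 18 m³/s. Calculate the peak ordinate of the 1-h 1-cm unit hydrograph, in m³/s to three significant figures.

U_p ≈ 81.6 m³/s

Direct runoff: 0.0, 83.0, 204.0, 150.0, 111.0, 82.0, 60.0, 0.0 m³/s; ΣQ_DR = 690.0 m³/s, peak = 204.0 m³/s.
Runoff depth d = ΣQ_DR·Δt / A = 690.0 × 3600 / (99.4 km²) = 24.99 mm.
The 1-cm UH is the DRH scaled by (10 mm)/d, so U_p = 204.0 × 10/24.99 = 81.6 m³/s.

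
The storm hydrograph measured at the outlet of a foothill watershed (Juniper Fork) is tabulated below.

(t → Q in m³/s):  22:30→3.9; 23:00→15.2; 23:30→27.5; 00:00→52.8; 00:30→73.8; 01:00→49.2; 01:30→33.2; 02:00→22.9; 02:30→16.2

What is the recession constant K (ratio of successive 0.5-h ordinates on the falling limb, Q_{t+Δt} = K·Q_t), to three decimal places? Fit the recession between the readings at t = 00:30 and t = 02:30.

K ≈ 0.684

Using the recession-limb readings at t = 00:30 and t = 02:30: Q falls from 73.8 to 16.2 m³/s over 4 intervals.
K = (Q₂/Q₁)^(1/4) = (16.2/73.8)^(1/4) = 0.684.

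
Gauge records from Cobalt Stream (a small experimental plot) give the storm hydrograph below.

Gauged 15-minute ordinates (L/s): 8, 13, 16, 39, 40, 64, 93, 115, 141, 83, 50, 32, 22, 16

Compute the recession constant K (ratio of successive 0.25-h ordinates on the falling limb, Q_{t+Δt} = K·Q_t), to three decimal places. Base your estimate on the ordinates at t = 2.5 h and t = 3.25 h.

K ≈ 0.684

Using the recession-limb readings at t = 2.5 h and t = 3.25 h: Q falls from 50 to 16 L/s over 3 intervals.
K = (Q₂/Q₁)^(1/3) = (16/50)^(1/3) = 0.684.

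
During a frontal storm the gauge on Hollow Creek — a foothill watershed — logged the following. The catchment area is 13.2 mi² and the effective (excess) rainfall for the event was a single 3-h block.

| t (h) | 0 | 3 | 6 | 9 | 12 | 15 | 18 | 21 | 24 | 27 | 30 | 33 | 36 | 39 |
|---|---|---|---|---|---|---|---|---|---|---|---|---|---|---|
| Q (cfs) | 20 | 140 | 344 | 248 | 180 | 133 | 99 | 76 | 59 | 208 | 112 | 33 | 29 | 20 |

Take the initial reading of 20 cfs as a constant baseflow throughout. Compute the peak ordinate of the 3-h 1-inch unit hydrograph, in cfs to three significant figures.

Direct runoff: 0.0, 120.0, 324.0, 228.0, 160.0, 113.0, 79.0, 56.0, 39.0, 188.0, 92.0, 13.0, 9.0, 0.0 cfs; ΣQ_DR = 1421 cfs, peak = 324.0 cfs.
Runoff depth d = ΣQ_DR·Δt / A = 1421 × 10800 / (13.2 mi²) = 0.5004 in.
The 1-inch UH is the DRH scaled by (1 in)/d, so U_p = 324.0 × 1/0.5004 = 647 cfs.

U_p ≈ 647 cfs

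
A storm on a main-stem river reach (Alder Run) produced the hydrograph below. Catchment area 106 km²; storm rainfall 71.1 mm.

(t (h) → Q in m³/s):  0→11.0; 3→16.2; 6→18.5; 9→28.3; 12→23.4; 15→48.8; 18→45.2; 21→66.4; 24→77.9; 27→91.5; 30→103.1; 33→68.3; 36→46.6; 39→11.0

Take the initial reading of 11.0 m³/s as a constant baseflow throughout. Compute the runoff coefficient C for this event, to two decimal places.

ΣQ_DR = 502.2 m³/s; V = ΣQ_DR·Δt = 5.424 × 10^6 m³.
Runoff depth d = V / A = 51.17 mm.
C = d / P = 51.17 / 71.1 = 0.72.

C ≈ 0.72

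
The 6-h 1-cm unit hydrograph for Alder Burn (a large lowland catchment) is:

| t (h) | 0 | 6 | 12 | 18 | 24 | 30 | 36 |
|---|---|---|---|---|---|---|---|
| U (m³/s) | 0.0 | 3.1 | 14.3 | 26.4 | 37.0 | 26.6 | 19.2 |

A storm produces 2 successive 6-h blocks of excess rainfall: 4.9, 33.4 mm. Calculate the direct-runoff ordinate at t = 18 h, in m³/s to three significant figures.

Q ≈ 60.7 m³/s

By discrete convolution, Q_j = Σ (P_i / 10 mm) · U_{j−i}.
At t = 18 h (j=3): Q = (4.9/10)·26.4 + (33.4/10)·14.3 = 60.7 m³/s.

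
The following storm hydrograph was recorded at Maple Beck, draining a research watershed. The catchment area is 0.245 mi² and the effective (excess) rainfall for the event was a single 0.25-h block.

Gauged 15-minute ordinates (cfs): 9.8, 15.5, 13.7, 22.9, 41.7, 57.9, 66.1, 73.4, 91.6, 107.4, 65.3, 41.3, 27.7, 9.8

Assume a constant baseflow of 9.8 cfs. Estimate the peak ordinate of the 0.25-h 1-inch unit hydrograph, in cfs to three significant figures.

Direct runoff: 0.0, 5.7, 3.9, 13.1, 31.9, 48.1, 56.3, 63.6, 81.8, 97.6, 55.5, 31.5, 17.9, 0.0 cfs; ΣQ_DR = 506.9 cfs, peak = 97.6 cfs.
Runoff depth d = ΣQ_DR·Δt / A = 506.9 × 900 / (0.245 mi²) = 0.8015 in.
The 1-inch UH is the DRH scaled by (1 in)/d, so U_p = 97.6 × 1/0.8015 = 122 cfs.

U_p ≈ 122 cfs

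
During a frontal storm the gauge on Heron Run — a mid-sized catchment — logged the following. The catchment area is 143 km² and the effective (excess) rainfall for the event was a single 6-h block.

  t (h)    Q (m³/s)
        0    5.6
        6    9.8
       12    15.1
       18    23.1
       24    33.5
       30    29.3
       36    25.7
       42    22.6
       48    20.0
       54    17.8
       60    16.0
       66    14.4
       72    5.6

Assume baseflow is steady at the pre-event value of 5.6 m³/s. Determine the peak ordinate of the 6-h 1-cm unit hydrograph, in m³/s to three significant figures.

U_p ≈ 11.1 m³/s

Direct runoff: 0.0, 4.2, 9.5, 17.5, 27.9, 23.7, 20.1, 17.0, 14.4, 12.2, 10.4, 8.8, 0.0 m³/s; ΣQ_DR = 165.7 m³/s, peak = 27.9 m³/s.
Runoff depth d = ΣQ_DR·Δt / A = 165.7 × 21600 / (143 km²) = 25.03 mm.
The 1-cm UH is the DRH scaled by (10 mm)/d, so U_p = 27.9 × 10/25.03 = 11.1 m³/s.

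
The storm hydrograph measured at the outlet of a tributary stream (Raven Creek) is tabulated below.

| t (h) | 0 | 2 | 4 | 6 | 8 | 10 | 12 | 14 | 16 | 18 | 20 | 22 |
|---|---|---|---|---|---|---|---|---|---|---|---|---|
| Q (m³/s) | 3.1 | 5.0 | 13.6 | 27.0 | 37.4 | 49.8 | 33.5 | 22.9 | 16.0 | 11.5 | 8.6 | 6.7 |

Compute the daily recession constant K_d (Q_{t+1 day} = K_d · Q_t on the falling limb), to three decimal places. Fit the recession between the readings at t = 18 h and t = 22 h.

K_d ≈ 0.039

Between t = 18 h and t = 22 h the flow falls from 11.5 to 6.7 m³/s over 2×2 h = 4 h.
Per-interval ratio K = (6.7/11.5)^(1/2) = 0.7633; K_d = K^(24/2) = 0.039.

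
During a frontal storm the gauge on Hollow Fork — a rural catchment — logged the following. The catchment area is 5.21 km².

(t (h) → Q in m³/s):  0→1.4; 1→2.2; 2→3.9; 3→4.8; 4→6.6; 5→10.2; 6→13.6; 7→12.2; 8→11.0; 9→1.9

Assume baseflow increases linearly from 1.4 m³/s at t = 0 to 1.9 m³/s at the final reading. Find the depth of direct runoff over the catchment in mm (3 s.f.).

d ≈ 35.4 mm

Direct runoff: 0.00, 0.74, 2.39, 3.23, 4.98, 8.52, 11.87, 10.41, 9.16, 0.00 m³/s; ΣQ_DR = 51.30 m³/s.
V = ΣQ_DR · Δt = 51.30 × 3600 s = 1.847 × 10^5 m³.
Over A = 5.21 km², depth = V / A = 35.4 mm.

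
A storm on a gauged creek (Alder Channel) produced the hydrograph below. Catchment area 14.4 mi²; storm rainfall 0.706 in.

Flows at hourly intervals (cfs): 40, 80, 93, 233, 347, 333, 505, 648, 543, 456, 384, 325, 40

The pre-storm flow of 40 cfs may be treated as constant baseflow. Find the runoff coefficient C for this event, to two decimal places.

C ≈ 0.53

ΣQ_DR = 3507 cfs; V = ΣQ_DR·Δt = 1.263 × 10^7 ft³.
Runoff depth d = V / A = 0.3774 in.
C = d / P = 0.3774 / 0.706 = 0.53.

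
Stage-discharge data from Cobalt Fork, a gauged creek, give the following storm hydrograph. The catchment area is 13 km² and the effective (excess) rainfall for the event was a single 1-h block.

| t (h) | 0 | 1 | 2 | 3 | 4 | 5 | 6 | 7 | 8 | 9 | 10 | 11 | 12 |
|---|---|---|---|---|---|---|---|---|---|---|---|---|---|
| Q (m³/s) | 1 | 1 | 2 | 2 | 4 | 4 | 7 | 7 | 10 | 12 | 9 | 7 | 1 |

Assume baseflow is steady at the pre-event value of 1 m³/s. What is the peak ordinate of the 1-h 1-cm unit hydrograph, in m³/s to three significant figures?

U_p ≈ 7.36 m³/s

Direct runoff: 0.0, 0.0, 1.0, 1.0, 3.0, 3.0, 6.0, 6.0, 9.0, 11.0, 8.0, 6.0, 0.0 m³/s; ΣQ_DR = 54.00 m³/s, peak = 11.0 m³/s.
Runoff depth d = ΣQ_DR·Δt / A = 54.00 × 3600 / (13 km²) = 14.95 mm.
The 1-cm UH is the DRH scaled by (10 mm)/d, so U_p = 11.0 × 10/14.95 = 7.36 m³/s.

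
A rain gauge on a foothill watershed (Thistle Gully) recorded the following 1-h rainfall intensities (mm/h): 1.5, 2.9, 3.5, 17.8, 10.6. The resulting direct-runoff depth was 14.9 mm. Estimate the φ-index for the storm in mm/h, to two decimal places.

Only the 2 blocks with intensity above φ contribute runoff: 17.8, 10.6 mm/h.
Σ(I−φ)·Δt = d  ⇒  (17.8+10.6 − 2φ)·1 = 14.9
φ = (28.40 − 14.9/1) / 2 = 6.75 mm/h.

φ ≈ 6.75 mm/h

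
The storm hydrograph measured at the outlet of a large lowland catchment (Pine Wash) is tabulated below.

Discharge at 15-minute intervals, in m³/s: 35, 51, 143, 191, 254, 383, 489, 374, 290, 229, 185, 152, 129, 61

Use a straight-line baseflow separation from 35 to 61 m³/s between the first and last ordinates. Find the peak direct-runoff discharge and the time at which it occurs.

Subtracting baseflow gives direct-runoff ordinates: 0.00, 14.00, 104.00, 150.00, 211.00, 338.00, 442.00, 325.00, 239.00, 176.00, 130.00, 95.00, 70.00, 0.00 m³/s.
The maximum is 442.00 m³/s, occurring at the reading for t = 1.5 h.

Q_p = 442.00 m³/s at t = 1.5 h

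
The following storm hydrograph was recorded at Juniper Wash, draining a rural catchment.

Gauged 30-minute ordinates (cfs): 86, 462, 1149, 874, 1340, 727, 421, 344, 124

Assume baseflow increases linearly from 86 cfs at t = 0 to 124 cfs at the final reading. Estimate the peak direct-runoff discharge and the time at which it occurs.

Q_p = 1235.00 cfs at t = 2 h

Subtracting baseflow gives direct-runoff ordinates: 0.00, 371.25, 1053.50, 773.75, 1235.00, 617.25, 306.50, 224.75, 0.00 cfs.
The maximum is 1235.00 cfs, occurring at the reading for t = 2 h.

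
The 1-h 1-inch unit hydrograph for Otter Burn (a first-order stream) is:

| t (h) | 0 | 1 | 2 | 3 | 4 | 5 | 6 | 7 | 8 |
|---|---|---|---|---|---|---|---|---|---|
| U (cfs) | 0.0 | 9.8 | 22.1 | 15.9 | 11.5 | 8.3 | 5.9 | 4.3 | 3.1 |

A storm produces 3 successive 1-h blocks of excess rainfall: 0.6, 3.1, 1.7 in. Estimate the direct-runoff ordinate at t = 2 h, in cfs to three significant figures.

By discrete convolution, Q_j = Σ (P_i / 1 in) · U_{j−i}.
At t = 2 h (j=2): Q = (0.6/1)·22.1 + (3.1/1)·9.8 + (1.7/1)·0.0 = 43.6 cfs.

Q ≈ 43.6 cfs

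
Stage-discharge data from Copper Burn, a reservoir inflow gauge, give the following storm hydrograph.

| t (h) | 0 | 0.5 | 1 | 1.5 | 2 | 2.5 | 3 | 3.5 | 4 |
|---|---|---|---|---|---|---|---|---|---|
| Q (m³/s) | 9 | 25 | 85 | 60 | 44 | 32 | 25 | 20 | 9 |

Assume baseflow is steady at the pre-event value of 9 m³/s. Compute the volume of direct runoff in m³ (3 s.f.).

V ≈ 4.10 × 10^5 m³

Direct-runoff ordinates (Q − Q_b): 0.0, 16.0, 76.0, 51.0, 35.0, 23.0, 16.0, 11.0, 0.0 m³/s.
ΣQ_DR = 228.0 m³/s.
With Δt = 0.5 h = 1800 s, V = ΣQ_DR · Δt = 228.0 × 1800 = 4.10 × 10^5 m³.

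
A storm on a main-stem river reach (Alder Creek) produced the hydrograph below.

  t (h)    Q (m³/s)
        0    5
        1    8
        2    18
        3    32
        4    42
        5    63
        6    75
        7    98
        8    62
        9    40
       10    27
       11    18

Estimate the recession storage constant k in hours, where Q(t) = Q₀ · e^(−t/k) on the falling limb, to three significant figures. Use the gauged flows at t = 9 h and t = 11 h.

k ≈ 2.50 h

On the falling limb, Q drops from 40 to 18 m³/s between t = 9 h and t = 11 h (Δt = 2 h).
k = −Δt / ln(Q₂/Q₁) = −2 / ln(18/40) = 2.50 h.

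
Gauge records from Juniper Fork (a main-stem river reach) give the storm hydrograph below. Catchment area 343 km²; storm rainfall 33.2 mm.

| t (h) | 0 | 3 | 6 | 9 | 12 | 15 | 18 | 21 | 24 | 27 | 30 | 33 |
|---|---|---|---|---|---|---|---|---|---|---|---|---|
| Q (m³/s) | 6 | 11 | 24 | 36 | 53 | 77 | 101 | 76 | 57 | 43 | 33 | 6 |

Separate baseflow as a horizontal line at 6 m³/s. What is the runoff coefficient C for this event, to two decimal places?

ΣQ_DR = 451.0 m³/s; V = ΣQ_DR·Δt = 4.871 × 10^6 m³.
Runoff depth d = V / A = 14.20 mm.
C = d / P = 14.20 / 33.2 = 0.43.

C ≈ 0.43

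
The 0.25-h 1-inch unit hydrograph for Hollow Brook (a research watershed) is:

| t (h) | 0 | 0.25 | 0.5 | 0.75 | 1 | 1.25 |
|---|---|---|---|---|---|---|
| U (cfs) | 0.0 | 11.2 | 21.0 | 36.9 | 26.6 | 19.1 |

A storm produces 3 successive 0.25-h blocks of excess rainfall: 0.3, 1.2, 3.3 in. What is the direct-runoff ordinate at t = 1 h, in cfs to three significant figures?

Q ≈ 122 cfs

By discrete convolution, Q_j = Σ (P_i / 1 in) · U_{j−i}.
At t = 1 h (j=4): Q = (0.3/1)·26.6 + (1.2/1)·36.9 + (3.3/1)·21.0 = 122 cfs.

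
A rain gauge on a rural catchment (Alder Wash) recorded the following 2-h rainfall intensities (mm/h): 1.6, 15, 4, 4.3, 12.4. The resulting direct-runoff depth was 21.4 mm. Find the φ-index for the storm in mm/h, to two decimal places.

Only the 2 blocks with intensity above φ contribute runoff: 15, 12.4 mm/h.
Σ(I−φ)·Δt = d  ⇒  (15+12.4 − 2φ)·2 = 21.4
φ = (27.40 − 21.4/2) / 2 = 8.35 mm/h.

φ ≈ 8.35 mm/h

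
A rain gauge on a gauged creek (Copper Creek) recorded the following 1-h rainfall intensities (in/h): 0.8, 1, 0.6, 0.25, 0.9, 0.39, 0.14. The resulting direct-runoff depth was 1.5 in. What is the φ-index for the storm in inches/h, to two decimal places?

Only the 4 blocks with intensity above φ contribute runoff: 0.8, 1, 0.6, 0.9 in/h.
Σ(I−φ)·Δt = d  ⇒  (0.8+1+0.6+0.9 − 4φ)·1 = 1.5
φ = (3.300 − 1.5/1) / 4 = 0.45 in/h.

φ ≈ 0.45 in/h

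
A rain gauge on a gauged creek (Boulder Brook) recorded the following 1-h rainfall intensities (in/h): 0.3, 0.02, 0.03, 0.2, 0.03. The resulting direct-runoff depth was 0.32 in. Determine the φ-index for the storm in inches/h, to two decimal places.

φ ≈ 0.09 in/h

Only the 2 blocks with intensity above φ contribute runoff: 0.3, 0.2 in/h.
Σ(I−φ)·Δt = d  ⇒  (0.3+0.2 − 2φ)·1 = 0.32
φ = (0.5000 − 0.32/1) / 2 = 0.09 in/h.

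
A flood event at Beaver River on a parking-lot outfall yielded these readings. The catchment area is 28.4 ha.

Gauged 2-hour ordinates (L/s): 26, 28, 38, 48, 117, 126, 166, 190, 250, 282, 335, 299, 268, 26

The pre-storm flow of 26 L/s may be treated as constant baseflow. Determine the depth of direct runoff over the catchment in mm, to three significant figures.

d ≈ 46.5 mm

Direct runoff: 0.0, 2.0, 12.0, 22.0, 91.0, 100.0, 140.0, 164.0, 224.0, 256.0, 309.0, 273.0, 242.0, 0.0 L/s; ΣQ_DR = 1835 L/s.
V = ΣQ_DR · Δt = 1835 × 7200 s = 1.321 × 10^7 L.
Over A = 28.4 ha, depth = V / A = 46.5 mm.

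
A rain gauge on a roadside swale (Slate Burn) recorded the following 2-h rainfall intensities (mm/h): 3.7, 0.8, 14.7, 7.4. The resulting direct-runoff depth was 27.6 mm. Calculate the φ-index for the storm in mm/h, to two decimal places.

φ ≈ 4.15 mm/h

Only the 2 blocks with intensity above φ contribute runoff: 14.7, 7.4 mm/h.
Σ(I−φ)·Δt = d  ⇒  (14.7+7.4 − 2φ)·2 = 27.6
φ = (22.10 − 27.6/2) / 2 = 4.15 mm/h.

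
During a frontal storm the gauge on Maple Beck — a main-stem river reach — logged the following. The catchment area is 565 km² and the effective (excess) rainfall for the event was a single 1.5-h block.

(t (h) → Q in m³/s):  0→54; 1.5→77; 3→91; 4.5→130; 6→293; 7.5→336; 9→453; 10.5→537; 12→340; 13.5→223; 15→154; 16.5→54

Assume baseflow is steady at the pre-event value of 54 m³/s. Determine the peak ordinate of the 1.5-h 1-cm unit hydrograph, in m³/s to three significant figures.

Direct runoff: 0.0, 23.0, 37.0, 76.0, 239.0, 282.0, 399.0, 483.0, 286.0, 169.0, 100.0, 0.0 m³/s; ΣQ_DR = 2094 m³/s, peak = 483.0 m³/s.
Runoff depth d = ΣQ_DR·Δt / A = 2094 × 5400 / (565 km²) = 20.01 mm.
The 1-cm UH is the DRH scaled by (10 mm)/d, so U_p = 483.0 × 10/20.01 = 241 m³/s.

U_p ≈ 241 m³/s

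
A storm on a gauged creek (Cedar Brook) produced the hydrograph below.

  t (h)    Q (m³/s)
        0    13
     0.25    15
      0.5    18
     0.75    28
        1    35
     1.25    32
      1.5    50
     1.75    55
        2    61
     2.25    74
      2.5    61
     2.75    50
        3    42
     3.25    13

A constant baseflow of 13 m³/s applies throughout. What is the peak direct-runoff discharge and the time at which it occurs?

Subtracting baseflow gives direct-runoff ordinates: 0.0, 2.0, 5.0, 15.0, 22.0, 19.0, 37.0, 42.0, 48.0, 61.0, 48.0, 37.0, 29.0, 0.0 m³/s.
The maximum is 61.0 m³/s, occurring at the reading for t = 2.25 h.

Q_p = 61.0 m³/s at t = 2.25 h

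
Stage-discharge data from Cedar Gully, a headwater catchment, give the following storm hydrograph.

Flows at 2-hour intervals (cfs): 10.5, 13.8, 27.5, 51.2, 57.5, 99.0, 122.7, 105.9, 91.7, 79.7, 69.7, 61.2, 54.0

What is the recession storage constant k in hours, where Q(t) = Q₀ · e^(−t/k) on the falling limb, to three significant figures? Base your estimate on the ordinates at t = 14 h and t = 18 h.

On the falling limb, Q drops from 105.9 to 79.7 cfs between t = 14 h and t = 18 h (Δt = 4 h).
k = −Δt / ln(Q₂/Q₁) = −4 / ln(79.7/105.9) = 14.1 h.

k ≈ 14.1 h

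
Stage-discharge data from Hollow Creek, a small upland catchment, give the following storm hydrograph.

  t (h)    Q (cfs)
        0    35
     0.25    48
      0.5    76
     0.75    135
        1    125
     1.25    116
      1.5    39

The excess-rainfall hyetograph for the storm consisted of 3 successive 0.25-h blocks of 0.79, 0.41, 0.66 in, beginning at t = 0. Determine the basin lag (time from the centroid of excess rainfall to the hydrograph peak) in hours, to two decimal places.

t_L ≈ 0.39 h

Centroid of excess rainfall: t_c = Σ P_i·t̄_i / ΣP_i = 0.3575 h (block centres at 0.125, 0.375, 0.625 h).
Hydrograph peak occurs at t = 0.75 h, so basin lag t_L = 0.75 − 0.3575 = 0.39 h.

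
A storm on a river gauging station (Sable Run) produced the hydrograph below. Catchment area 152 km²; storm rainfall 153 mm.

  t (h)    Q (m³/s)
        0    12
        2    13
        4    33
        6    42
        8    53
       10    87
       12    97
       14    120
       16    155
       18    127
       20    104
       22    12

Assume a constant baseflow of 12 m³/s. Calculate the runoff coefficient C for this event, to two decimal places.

C ≈ 0.22

ΣQ_DR = 711.0 m³/s; V = ΣQ_DR·Δt = 5.119 × 10^6 m³.
Runoff depth d = V / A = 33.68 mm.
C = d / P = 33.68 / 153 = 0.22.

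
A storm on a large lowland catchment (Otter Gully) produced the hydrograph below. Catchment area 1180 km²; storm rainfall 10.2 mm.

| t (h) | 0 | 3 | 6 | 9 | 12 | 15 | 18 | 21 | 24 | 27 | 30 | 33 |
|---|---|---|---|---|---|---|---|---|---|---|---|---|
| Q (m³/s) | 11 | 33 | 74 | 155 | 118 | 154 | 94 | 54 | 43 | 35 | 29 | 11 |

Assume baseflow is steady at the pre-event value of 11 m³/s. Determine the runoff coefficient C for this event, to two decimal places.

ΣQ_DR = 679.0 m³/s; V = ΣQ_DR·Δt = 7.333 × 10^6 m³.
Runoff depth d = V / A = 6.215 mm.
C = d / P = 6.215 / 10.2 = 0.61.

C ≈ 0.61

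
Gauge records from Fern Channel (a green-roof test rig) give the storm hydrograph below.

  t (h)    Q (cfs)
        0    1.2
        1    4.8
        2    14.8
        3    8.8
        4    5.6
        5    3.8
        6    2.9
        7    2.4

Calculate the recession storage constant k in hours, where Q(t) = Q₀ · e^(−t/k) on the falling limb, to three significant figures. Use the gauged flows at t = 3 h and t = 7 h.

On the falling limb, Q drops from 8.8 to 2.4 cfs between t = 3 h and t = 7 h (Δt = 4 h).
k = −Δt / ln(Q₂/Q₁) = −4 / ln(2.4/8.8) = 3.08 h.

k ≈ 3.08 h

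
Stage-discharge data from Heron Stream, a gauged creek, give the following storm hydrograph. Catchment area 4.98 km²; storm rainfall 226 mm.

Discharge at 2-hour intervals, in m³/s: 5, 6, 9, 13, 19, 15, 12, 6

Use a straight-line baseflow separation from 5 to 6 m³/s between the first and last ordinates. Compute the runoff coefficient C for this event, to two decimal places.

C ≈ 0.26

ΣQ_DR = 41.00 m³/s; V = ΣQ_DR·Δt = 2.952 × 10^5 m³.
Runoff depth d = V / A = 59.28 mm.
C = d / P = 59.28 / 226 = 0.26.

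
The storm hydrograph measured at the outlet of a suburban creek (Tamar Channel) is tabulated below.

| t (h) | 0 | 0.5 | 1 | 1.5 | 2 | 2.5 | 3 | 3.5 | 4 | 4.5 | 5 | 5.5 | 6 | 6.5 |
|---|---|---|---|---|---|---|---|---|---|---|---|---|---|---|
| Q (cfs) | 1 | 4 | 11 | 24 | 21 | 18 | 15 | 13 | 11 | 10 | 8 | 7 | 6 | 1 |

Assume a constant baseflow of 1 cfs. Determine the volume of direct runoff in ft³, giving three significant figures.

Direct-runoff ordinates (Q − Q_b): 0.0, 3.0, 10.0, 23.0, 20.0, 17.0, 14.0, 12.0, 10.0, 9.0, 7.0, 6.0, 5.0, 0.0 cfs.
ΣQ_DR = 136.0 cfs.
With Δt = 0.5 h = 1800 s, V = ΣQ_DR · Δt = 136.0 × 1800 = 2.45 × 10^5 ft³.

V ≈ 2.45 × 10^5 ft³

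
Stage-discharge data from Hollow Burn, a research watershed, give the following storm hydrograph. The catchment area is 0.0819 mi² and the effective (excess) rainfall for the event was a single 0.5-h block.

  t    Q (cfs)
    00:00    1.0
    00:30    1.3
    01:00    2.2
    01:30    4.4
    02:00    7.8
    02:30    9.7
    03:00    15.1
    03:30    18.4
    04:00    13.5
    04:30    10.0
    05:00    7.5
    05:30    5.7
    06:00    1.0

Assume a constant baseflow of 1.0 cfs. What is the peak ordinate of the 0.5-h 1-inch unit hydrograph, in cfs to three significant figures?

U_p ≈ 21.7 cfs

Direct runoff: 0.0, 0.3, 1.2, 3.4, 6.8, 8.7, 14.1, 17.4, 12.5, 9.0, 6.5, 4.7, 0.0 cfs; ΣQ_DR = 84.60 cfs, peak = 17.4 cfs.
Runoff depth d = ΣQ_DR·Δt / A = 84.60 × 1800 / (0.0819 mi²) = 0.8003 in.
The 1-inch UH is the DRH scaled by (1 in)/d, so U_p = 17.4 × 1/0.8003 = 21.7 cfs.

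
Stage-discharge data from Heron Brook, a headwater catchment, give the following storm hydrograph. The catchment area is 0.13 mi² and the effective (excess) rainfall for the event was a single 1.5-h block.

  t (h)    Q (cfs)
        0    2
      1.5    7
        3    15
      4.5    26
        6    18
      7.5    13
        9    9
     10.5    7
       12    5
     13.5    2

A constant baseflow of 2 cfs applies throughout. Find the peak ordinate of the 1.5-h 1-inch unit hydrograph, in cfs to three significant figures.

U_p ≈ 16.0 cfs

Direct runoff: 0.0, 5.0, 13.0, 24.0, 16.0, 11.0, 7.0, 5.0, 3.0, 0.0 cfs; ΣQ_DR = 84.00 cfs, peak = 24.0 cfs.
Runoff depth d = ΣQ_DR·Δt / A = 84.00 × 5400 / (0.13 mi²) = 1.502 in.
The 1-inch UH is the DRH scaled by (1 in)/d, so U_p = 24.0 × 1/1.502 = 16.0 cfs.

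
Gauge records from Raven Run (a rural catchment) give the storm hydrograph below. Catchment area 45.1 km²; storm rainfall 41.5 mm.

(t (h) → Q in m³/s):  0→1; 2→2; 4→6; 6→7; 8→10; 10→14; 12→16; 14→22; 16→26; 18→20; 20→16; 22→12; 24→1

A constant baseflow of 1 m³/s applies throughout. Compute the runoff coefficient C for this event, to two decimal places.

ΣQ_DR = 140.0 m³/s; V = ΣQ_DR·Δt = 1.008 × 10^6 m³.
Runoff depth d = V / A = 22.35 mm.
C = d / P = 22.35 / 41.5 = 0.54.

C ≈ 0.54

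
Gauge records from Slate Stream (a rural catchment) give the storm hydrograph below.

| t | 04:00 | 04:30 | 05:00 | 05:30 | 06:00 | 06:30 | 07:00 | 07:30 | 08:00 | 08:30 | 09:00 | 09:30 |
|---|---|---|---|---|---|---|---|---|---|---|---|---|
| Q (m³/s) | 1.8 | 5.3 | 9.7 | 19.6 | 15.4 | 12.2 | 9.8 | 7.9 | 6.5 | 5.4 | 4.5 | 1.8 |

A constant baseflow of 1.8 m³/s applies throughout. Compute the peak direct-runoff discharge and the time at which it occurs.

Q_p = 17.8 m³/s at t = 05:30

Subtracting baseflow gives direct-runoff ordinates: 0.0, 3.5, 7.9, 17.8, 13.6, 10.4, 8.0, 6.1, 4.7, 3.6, 2.7, 0.0 m³/s.
The maximum is 17.8 m³/s, occurring at the reading for t = 05:30.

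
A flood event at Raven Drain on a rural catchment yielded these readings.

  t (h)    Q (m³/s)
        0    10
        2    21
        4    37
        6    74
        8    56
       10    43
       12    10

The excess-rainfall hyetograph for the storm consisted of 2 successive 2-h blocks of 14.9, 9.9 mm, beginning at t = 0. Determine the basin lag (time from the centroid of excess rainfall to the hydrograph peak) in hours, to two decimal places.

Centroid of excess rainfall: t_c = Σ P_i·t̄_i / ΣP_i = 1.7984 h (block centres at 1, 3 h).
Hydrograph peak occurs at t = 6 h, so basin lag t_L = 6 − 1.7984 = 4.20 h.

t_L ≈ 4.20 h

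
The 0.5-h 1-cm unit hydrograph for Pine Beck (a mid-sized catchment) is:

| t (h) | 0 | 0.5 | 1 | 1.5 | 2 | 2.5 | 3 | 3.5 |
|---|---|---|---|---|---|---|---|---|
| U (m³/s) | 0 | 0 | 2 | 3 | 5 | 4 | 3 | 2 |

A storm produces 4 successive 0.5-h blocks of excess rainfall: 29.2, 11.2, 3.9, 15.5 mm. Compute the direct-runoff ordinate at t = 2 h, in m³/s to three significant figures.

By discrete convolution, Q_j = Σ (P_i / 10 mm) · U_{j−i}.
At t = 2 h (j=4): Q = (29.2/10)·5 + (11.2/10)·3 + (3.9/10)·2 + (15.5/10)·0 = 18.7 m³/s.

Q ≈ 18.7 m³/s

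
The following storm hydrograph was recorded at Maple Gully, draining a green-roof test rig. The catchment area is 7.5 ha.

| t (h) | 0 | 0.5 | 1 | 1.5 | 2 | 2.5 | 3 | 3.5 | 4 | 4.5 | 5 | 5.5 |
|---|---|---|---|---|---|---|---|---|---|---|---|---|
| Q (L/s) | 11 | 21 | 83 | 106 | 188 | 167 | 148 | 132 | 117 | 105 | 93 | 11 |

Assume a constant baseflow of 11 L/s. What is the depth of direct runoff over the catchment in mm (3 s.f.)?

Direct runoff: 0.0, 10.0, 72.0, 95.0, 177.0, 156.0, 137.0, 121.0, 106.0, 94.0, 82.0, 0.0 L/s; ΣQ_DR = 1050 L/s.
V = ΣQ_DR · Δt = 1050 × 1800 s = 1.890 × 10^6 L.
Over A = 7.5 ha, depth = V / A = 25.2 mm.

d ≈ 25.2 mm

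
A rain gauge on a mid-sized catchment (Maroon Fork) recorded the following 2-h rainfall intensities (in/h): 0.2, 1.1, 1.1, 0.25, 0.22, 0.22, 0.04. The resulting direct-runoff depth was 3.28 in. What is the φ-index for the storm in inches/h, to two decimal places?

φ ≈ 0.28 in/h

Only the 2 blocks with intensity above φ contribute runoff: 1.1, 1.1 in/h.
Σ(I−φ)·Δt = d  ⇒  (1.1+1.1 − 2φ)·2 = 3.28
φ = (2.200 − 3.28/2) / 2 = 0.28 in/h.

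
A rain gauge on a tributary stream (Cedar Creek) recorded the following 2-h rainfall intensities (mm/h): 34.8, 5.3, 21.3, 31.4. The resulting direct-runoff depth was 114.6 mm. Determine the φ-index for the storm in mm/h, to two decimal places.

φ ≈ 10.07 mm/h

Only the 3 blocks with intensity above φ contribute runoff: 34.8, 21.3, 31.4 mm/h.
Σ(I−φ)·Δt = d  ⇒  (34.8+21.3+31.4 − 3φ)·2 = 114.6
φ = (87.50 − 114.6/2) / 3 = 10.07 mm/h.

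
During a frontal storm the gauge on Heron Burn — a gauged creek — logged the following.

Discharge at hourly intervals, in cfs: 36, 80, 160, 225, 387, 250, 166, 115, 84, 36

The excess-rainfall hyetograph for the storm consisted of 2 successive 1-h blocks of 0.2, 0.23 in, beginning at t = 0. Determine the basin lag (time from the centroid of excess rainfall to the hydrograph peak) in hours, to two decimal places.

t_L ≈ 2.97 h

Centroid of excess rainfall: t_c = Σ P_i·t̄_i / ΣP_i = 1.0349 h (block centres at 0.5, 1.5 h).
Hydrograph peak occurs at t = 4 h, so basin lag t_L = 4 − 1.0349 = 2.97 h.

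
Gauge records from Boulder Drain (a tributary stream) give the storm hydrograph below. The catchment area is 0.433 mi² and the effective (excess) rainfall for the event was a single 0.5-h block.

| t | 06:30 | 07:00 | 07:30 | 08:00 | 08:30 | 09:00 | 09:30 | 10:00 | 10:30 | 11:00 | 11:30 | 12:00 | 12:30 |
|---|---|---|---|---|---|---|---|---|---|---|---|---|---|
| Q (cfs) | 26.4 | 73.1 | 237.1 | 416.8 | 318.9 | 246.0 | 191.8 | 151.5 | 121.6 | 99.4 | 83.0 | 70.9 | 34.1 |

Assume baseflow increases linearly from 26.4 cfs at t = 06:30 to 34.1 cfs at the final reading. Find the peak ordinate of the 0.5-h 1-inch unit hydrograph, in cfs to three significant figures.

U_p ≈ 129 cfs

Direct runoff: 0.00, 46.06, 209.42, 388.48, 289.93, 216.39, 161.55, 120.61, 90.07, 67.22, 50.18, 37.44, 0.00 cfs; ΣQ_DR = 1677 cfs, peak = 388.48 cfs.
Runoff depth d = ΣQ_DR·Δt / A = 1677 × 1800 / (0.433 mi²) = 3.001 in.
The 1-inch UH is the DRH scaled by (1 in)/d, so U_p = 388.48 × 1/3.001 = 129 cfs.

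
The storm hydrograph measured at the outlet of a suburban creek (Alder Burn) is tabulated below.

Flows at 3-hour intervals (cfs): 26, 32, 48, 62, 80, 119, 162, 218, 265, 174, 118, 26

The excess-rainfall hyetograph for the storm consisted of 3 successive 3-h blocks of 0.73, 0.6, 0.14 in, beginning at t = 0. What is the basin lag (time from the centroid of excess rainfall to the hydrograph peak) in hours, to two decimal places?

t_L ≈ 20.70 h

Centroid of excess rainfall: t_c = Σ P_i·t̄_i / ΣP_i = 3.2959 h (block centres at 1.5, 4.5, 7.5 h).
Hydrograph peak occurs at t = 24 h, so basin lag t_L = 24 − 3.2959 = 20.70 h.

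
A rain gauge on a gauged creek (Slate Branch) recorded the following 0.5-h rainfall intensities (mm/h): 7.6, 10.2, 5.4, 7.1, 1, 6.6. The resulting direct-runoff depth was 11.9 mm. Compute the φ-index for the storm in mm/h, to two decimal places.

Only the 5 blocks with intensity above φ contribute runoff: 7.6, 10.2, 5.4, 7.1, 6.6 mm/h.
Σ(I−φ)·Δt = d  ⇒  (7.6+10.2+5.4+7.1+6.6 − 5φ)·0.5 = 11.9
φ = (36.90 − 11.9/0.5) / 5 = 2.62 mm/h.

φ ≈ 2.62 mm/h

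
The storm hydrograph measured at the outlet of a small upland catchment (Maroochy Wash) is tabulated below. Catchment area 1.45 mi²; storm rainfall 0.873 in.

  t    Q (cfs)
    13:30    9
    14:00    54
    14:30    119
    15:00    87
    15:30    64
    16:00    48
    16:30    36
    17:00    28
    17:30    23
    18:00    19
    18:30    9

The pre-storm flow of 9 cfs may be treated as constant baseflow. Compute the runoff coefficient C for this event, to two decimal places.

ΣQ_DR = 397.0 cfs; V = ΣQ_DR·Δt = 7.146 × 10^5 ft³.
Runoff depth d = V / A = 0.2121 in.
C = d / P = 0.2121 / 0.873 = 0.24.

C ≈ 0.24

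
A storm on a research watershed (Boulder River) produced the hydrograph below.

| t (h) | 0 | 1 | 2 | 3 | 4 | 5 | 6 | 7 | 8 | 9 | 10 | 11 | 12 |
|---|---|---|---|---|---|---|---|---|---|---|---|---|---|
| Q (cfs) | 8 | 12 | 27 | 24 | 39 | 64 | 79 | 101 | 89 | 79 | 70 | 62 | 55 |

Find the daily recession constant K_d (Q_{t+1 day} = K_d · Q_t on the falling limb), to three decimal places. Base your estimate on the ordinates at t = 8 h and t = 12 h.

Between t = 8 h and t = 12 h the flow falls from 89 to 55 cfs over 4×1 h = 4 h.
Per-interval ratio K = (55/89)^(1/4) = 0.8866; K_d = K^(24/1) = 0.056.

K_d ≈ 0.056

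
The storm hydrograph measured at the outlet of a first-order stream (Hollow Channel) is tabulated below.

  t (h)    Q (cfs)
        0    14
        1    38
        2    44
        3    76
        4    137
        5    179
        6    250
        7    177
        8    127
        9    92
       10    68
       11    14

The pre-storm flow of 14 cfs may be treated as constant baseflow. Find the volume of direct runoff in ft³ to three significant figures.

V ≈ 3.77 × 10^6 ft³

Direct-runoff ordinates (Q − Q_b): 0.0, 24.0, 30.0, 62.0, 123.0, 165.0, 236.0, 163.0, 113.0, 78.0, 54.0, 0.0 cfs.
ΣQ_DR = 1048 cfs.
With Δt = 1 h = 3600 s, V = ΣQ_DR · Δt = 1048 × 3600 = 3.77 × 10^6 ft³.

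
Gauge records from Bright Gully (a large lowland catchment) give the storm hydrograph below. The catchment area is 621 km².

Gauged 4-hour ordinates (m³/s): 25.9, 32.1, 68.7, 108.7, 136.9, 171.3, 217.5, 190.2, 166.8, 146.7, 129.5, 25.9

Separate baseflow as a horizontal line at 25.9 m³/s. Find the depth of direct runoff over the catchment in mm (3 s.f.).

d ≈ 25.7 mm

Direct runoff: 0.0, 6.2, 42.8, 82.8, 111.0, 145.4, 191.6, 164.3, 140.9, 120.8, 103.6, 0.0 m³/s; ΣQ_DR = 1109 m³/s.
V = ΣQ_DR · Δt = 1109 × 14400 s = 1.598 × 10^7 m³.
Over A = 621 km², depth = V / A = 25.7 mm.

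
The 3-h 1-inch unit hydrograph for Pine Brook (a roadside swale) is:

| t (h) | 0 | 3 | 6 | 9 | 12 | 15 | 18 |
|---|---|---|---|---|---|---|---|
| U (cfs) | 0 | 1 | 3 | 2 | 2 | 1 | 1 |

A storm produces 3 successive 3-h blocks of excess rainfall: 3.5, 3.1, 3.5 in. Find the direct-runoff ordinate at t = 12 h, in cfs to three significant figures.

Q ≈ 23.7 cfs

By discrete convolution, Q_j = Σ (P_i / 1 in) · U_{j−i}.
At t = 12 h (j=4): Q = (3.5/1)·2 + (3.1/1)·2 + (3.5/1)·3 = 23.7 cfs.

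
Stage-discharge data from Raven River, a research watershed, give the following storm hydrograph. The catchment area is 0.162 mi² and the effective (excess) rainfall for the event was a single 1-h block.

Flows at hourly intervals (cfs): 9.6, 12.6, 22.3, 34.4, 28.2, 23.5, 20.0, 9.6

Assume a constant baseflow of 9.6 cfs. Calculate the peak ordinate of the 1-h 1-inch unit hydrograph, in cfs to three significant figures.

Direct runoff: 0.0, 3.0, 12.7, 24.8, 18.6, 13.9, 10.4, 0.0 cfs; ΣQ_DR = 83.40 cfs, peak = 24.8 cfs.
Runoff depth d = ΣQ_DR·Δt / A = 83.40 × 3600 / (0.162 mi²) = 0.7977 in.
The 1-inch UH is the DRH scaled by (1 in)/d, so U_p = 24.8 × 1/0.7977 = 31.1 cfs.

U_p ≈ 31.1 cfs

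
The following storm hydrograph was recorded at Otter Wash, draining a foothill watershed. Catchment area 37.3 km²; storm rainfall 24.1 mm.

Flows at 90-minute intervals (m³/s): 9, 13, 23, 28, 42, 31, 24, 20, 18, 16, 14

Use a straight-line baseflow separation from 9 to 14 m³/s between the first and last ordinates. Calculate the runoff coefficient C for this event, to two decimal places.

C ≈ 0.67

ΣQ_DR = 111.5 m³/s; V = ΣQ_DR·Δt = 6.021 × 10^5 m³.
Runoff depth d = V / A = 16.14 mm.
C = d / P = 16.14 / 24.1 = 0.67.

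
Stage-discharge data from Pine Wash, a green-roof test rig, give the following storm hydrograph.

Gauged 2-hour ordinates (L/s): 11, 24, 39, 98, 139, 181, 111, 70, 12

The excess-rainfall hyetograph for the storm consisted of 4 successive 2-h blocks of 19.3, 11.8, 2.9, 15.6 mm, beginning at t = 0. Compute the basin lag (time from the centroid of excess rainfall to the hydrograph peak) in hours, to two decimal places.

t_L ≈ 6.40 h

Centroid of excess rainfall: t_c = Σ P_i·t̄_i / ΣP_i = 3.5968 h (block centres at 1, 3, 5, 7 h).
Hydrograph peak occurs at t = 10 h, so basin lag t_L = 10 − 3.5968 = 6.40 h.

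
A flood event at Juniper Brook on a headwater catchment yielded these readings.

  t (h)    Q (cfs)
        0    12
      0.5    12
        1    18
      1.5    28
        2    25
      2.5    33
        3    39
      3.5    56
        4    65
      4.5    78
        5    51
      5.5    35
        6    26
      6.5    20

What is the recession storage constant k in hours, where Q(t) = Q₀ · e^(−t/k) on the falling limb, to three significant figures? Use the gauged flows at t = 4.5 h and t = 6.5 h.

On the falling limb, Q drops from 78 to 20 cfs between t = 4.5 h and t = 6.5 h (Δt = 2 h).
k = −Δt / ln(Q₂/Q₁) = −2 / ln(20/78) = 1.47 h.

k ≈ 1.47 h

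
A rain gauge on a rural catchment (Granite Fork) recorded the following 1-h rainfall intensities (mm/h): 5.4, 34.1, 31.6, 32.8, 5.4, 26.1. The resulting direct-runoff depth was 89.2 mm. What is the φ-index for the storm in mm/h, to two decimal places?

Only the 4 blocks with intensity above φ contribute runoff: 34.1, 31.6, 32.8, 26.1 mm/h.
Σ(I−φ)·Δt = d  ⇒  (34.1+31.6+32.8+26.1 − 4φ)·1 = 89.2
φ = (124.6 − 89.2/1) / 4 = 8.85 mm/h.

φ ≈ 8.85 mm/h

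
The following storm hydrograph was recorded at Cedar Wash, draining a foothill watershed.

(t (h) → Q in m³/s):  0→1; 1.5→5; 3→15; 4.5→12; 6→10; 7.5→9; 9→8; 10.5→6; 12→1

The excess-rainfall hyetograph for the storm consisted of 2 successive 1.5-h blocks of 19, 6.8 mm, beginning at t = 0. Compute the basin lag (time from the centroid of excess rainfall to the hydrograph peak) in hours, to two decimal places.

t_L ≈ 1.85 h

Centroid of excess rainfall: t_c = Σ P_i·t̄_i / ΣP_i = 1.1453 h (block centres at 0.75, 2.25 h).
Hydrograph peak occurs at t = 3 h, so basin lag t_L = 3 − 1.1453 = 1.85 h.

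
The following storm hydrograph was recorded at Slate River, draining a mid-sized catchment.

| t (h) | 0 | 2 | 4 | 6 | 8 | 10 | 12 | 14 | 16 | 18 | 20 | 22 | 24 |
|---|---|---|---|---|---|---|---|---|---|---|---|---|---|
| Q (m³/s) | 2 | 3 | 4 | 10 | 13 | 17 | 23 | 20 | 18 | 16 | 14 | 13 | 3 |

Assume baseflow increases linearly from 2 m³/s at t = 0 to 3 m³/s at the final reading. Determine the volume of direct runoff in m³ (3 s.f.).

V ≈ 8.89 × 10^5 m³

Direct-runoff ordinates (Q − Q_b): 0.00, 0.92, 1.83, 7.75, 10.67, 14.58, 20.50, 17.42, 15.33, 13.25, 11.17, 10.08, 0.00 m³/s.
ΣQ_DR = 123.5 m³/s.
With Δt = 2 h = 7200 s, V = ΣQ_DR · Δt = 123.5 × 7200 = 8.89 × 10^5 m³.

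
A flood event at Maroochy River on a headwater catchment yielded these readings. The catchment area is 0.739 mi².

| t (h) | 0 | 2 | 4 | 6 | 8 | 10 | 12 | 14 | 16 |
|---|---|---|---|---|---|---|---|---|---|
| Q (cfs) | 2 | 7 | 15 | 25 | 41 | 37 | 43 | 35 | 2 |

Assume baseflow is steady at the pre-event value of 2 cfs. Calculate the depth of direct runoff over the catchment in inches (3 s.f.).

Direct runoff: 0.0, 5.0, 13.0, 23.0, 39.0, 35.0, 41.0, 33.0, 0.0 cfs; ΣQ_DR = 189.0 cfs.
V = ΣQ_DR · Δt = 189.0 × 7200 s = 1.361 × 10^6 ft³.
Over A = 0.739 mi², depth = V / A = 0.793 in.

d ≈ 0.793 in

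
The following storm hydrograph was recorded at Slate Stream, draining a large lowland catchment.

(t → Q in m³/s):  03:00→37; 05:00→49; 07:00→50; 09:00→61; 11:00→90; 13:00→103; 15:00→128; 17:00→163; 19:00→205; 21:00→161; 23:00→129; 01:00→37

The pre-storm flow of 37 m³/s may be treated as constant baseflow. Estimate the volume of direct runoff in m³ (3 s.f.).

Direct-runoff ordinates (Q − Q_b): 0.0, 12.0, 13.0, 24.0, 53.0, 66.0, 91.0, 126.0, 168.0, 124.0, 92.0, 0.0 m³/s.
ΣQ_DR = 769.0 m³/s.
With Δt = 2 h = 7200 s, V = ΣQ_DR · Δt = 769.0 × 7200 = 5.54 × 10^6 m³.

V ≈ 5.54 × 10^6 m³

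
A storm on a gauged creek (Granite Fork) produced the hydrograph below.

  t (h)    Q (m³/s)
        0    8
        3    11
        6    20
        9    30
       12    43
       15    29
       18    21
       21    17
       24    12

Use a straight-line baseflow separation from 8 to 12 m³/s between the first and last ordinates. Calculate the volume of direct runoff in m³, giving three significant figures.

V ≈ 1.09 × 10^6 m³

Direct-runoff ordinates (Q − Q_b): 0.00, 2.50, 11.00, 20.50, 33.00, 18.50, 10.00, 5.50, 0.00 m³/s.
ΣQ_DR = 101.0 m³/s.
With Δt = 3 h = 10800 s, V = ΣQ_DR · Δt = 101.0 × 10800 = 1.09 × 10^6 m³.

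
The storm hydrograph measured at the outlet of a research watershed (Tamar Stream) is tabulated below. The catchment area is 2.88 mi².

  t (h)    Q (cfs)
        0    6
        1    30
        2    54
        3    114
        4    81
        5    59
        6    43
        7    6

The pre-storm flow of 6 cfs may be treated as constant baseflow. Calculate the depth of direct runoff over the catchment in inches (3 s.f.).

d ≈ 0.186 in

Direct runoff: 0.0, 24.0, 48.0, 108.0, 75.0, 53.0, 37.0, 0.0 cfs; ΣQ_DR = 345.0 cfs.
V = ΣQ_DR · Δt = 345.0 × 3600 s = 1.242 × 10^6 ft³.
Over A = 2.88 mi², depth = V / A = 0.186 in.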